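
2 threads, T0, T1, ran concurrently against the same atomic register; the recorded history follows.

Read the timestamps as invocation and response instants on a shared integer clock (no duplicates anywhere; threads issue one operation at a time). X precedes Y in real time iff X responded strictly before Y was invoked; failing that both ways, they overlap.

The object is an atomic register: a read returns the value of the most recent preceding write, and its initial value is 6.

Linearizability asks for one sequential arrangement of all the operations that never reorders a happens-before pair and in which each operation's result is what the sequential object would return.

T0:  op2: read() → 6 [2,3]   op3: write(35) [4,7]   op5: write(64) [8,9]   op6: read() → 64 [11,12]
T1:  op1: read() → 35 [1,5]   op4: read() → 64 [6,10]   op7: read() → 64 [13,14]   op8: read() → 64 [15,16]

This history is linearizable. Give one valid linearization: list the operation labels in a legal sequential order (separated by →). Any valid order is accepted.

op2 → op3 → op1 → op5 → op4 → op6 → op7 → op8

step 1: op2 read() → 6 — value 6
step 2: op3 write(35) — value 35
step 3: op1 read() → 35 — value 35
step 4: op5 write(64) — value 64
step 5: op4 read() → 64 — value 64
step 6: op6 read() → 64 — value 64
step 7: op7 read() → 64 — value 64
step 8: op8 read() → 64 — value 64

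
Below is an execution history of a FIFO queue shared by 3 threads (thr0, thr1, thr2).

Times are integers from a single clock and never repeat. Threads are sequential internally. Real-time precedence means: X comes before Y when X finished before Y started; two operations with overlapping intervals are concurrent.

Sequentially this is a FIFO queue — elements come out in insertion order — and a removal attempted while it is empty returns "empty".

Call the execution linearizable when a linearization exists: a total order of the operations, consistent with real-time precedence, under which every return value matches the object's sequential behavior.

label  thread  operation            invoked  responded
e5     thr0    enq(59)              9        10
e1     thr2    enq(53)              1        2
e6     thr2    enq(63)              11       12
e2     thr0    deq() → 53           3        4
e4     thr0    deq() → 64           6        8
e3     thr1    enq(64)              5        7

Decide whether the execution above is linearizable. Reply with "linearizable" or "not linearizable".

one valid linearization: e1, e2, e3, e4, e5, e6
1. e1 enq(53), leaving queue <53>
2. e2 deq() → 53, leaving queue <>
3. e3 enq(64), leaving queue <64>
4. e4 deq() → 64, leaving queue <>
5. e5 enq(59), leaving queue <59>
6. e6 enq(63), leaving queue <59,63>

linearizable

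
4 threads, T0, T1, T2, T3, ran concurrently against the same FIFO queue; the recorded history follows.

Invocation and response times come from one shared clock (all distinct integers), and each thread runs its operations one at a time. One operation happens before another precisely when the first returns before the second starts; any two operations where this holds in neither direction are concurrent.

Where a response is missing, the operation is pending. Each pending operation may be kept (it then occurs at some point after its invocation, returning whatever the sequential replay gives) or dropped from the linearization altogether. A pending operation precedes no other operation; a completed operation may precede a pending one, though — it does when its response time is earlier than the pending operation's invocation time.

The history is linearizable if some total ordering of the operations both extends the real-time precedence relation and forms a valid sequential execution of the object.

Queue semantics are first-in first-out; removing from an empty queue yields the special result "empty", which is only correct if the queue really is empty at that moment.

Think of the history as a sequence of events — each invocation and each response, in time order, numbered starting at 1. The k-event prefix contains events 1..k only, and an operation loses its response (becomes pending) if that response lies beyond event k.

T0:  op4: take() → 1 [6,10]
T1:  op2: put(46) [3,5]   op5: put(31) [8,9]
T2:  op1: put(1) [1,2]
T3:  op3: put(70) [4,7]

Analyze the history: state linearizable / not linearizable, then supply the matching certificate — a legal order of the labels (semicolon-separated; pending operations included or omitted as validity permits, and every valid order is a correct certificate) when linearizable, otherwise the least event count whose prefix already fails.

after step 1 (op1 put(1)): queue <1>
after step 2 (op2 put(46)): queue <1,46>
after step 3 (op3 put(70)): queue <1,46,70>
after step 4 (op4 take() → 1): queue <46,70>
after step 5 (op5 put(31)): queue <46,70,31>

linearizable — witness: op1; op2; op3; op4; op5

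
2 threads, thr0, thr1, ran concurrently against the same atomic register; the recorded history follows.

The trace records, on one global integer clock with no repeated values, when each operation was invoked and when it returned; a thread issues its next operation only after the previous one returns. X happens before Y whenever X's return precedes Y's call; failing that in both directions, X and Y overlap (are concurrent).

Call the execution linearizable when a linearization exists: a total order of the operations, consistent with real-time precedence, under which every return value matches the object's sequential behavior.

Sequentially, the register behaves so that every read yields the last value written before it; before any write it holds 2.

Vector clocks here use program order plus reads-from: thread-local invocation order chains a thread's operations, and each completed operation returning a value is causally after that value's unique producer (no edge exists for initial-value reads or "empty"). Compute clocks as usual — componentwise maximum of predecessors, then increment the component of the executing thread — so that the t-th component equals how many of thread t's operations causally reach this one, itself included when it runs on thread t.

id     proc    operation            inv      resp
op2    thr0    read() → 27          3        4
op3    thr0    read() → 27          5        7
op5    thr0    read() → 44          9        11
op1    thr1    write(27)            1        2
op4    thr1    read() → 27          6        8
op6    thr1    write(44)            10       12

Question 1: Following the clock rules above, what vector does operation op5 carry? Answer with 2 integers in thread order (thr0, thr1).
(3, 3)

VC(op1, invoked at 1): no causal predecessors; +1 on thr1 → (0, 1)
merge at op4 (invoked 6): VC(op1)=(0, 1), own-thread bump on thr1 → (0, 2)
merge at op2 (invoked 3): VC(op1)=(0, 1), own-thread bump on thr0 → (1, 1)
merge at op6 (invoked 10): VC(op4)=(0, 2), own-thread bump on thr1 → (0, 3)
merge at op3 (invoked 5): VC(op1)=(0, 1), VC(op2)=(1, 1), own-thread bump on thr0 → (2, 1)
merge at op5 (invoked 9): VC(op3)=(2, 1), VC(op6)=(0, 3), own-thread bump on thr0 → (3, 3)
target: VC(op5) = (3, 3)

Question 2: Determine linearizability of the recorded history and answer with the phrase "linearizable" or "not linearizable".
linearizable

a witness: op1, op2, op3, op4, op6, op5
step 1: op1 write(27) — value 27
step 2: op2 read() → 27 — value 27
step 3: op3 read() → 27 — value 27
step 4: op4 read() → 27 — value 27
step 5: op6 write(44) — value 44
step 6: op5 read() → 44 — value 44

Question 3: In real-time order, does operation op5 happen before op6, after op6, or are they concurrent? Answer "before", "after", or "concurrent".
concurrent

op5 spans [9,11], op6 spans [10,12]
the intervals overlap in both directions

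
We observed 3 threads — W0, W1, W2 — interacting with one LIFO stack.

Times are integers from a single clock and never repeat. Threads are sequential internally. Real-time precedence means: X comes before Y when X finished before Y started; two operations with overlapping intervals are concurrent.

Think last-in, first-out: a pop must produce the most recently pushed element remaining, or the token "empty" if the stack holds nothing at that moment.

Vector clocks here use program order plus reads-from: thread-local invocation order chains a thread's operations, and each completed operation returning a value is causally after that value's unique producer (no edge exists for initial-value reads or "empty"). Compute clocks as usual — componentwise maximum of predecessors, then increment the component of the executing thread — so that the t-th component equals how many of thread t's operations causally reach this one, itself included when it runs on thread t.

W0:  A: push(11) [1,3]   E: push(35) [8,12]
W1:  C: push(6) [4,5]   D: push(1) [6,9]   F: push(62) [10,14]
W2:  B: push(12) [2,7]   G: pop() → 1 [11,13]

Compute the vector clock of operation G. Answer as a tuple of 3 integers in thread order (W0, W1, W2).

(0, 2, 2)

B, invoked 2, has no incoming edges; only W2's bump applies → (0, 0, 1)
C, invoked 4, has no incoming edges; only W1's bump applies → (0, 1, 0)
A, invoked 1, has no incoming edges; only W0's bump applies → (1, 0, 0)
invoked at 6, D merges VC(C)=(0, 1, 0) and bumps W1's slot → (0, 2, 0)
invoked at 8, E merges VC(A)=(1, 0, 0) and bumps W0's slot → (2, 0, 0)
invoked at 10, F merges VC(D)=(0, 2, 0) and bumps W1's slot → (0, 3, 0)
invoked at 11, G merges VC(B)=(0, 0, 1), VC(D)=(0, 2, 0) and bumps W2's slot → (0, 2, 2)
target: VC(G) = (0, 2, 2)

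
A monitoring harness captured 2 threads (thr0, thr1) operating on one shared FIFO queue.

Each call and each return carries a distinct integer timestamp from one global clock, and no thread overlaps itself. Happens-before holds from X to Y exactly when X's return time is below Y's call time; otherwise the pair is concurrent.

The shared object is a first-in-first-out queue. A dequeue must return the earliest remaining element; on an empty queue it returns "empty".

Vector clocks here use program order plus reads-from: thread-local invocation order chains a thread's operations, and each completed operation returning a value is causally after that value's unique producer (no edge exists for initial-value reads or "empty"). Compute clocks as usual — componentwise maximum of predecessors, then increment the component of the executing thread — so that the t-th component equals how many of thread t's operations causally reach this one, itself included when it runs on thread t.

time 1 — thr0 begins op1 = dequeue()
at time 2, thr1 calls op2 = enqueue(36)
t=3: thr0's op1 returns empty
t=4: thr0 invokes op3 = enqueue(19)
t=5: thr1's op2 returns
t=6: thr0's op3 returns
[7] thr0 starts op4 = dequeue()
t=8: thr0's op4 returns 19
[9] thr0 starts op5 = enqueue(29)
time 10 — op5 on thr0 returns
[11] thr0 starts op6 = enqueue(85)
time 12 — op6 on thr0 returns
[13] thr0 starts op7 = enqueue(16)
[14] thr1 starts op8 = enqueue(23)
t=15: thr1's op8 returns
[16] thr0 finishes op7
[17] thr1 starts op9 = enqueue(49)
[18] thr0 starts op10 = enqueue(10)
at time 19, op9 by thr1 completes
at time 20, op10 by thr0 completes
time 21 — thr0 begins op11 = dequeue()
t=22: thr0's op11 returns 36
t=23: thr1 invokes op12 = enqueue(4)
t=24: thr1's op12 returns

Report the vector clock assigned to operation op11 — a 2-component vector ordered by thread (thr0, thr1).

(8, 1)

root op op2, invoked 2: fresh clock plus thr1's own tick → (0, 1)
root op op1, invoked 1: fresh clock plus thr0's own tick → (1, 0)
from VC(op2)=(0, 1), op8 (invoked 14) maxes components and bumps thr1 → (0, 2)
from VC(op1)=(1, 0), op3 (invoked 4) maxes components and bumps thr0 → (2, 0)
from VC(op8)=(0, 2), op9 (invoked 17) maxes components and bumps thr1 → (0, 3)
from VC(op3)=(2, 0), op4 (invoked 7) maxes components and bumps thr0 → (3, 0)
from VC(op9)=(0, 3), op12 (invoked 23) maxes components and bumps thr1 → (0, 4)
from VC(op4)=(3, 0), op5 (invoked 9) maxes components and bumps thr0 → (4, 0)
from VC(op5)=(4, 0), op6 (invoked 11) maxes components and bumps thr0 → (5, 0)
from VC(op6)=(5, 0), op7 (invoked 13) maxes components and bumps thr0 → (6, 0)
from VC(op7)=(6, 0), op10 (invoked 18) maxes components and bumps thr0 → (7, 0)
from VC(op2)=(0, 1), VC(op10)=(7, 0), op11 (invoked 21) maxes components and bumps thr0 → (8, 1)
target: VC(op11) = (8, 1)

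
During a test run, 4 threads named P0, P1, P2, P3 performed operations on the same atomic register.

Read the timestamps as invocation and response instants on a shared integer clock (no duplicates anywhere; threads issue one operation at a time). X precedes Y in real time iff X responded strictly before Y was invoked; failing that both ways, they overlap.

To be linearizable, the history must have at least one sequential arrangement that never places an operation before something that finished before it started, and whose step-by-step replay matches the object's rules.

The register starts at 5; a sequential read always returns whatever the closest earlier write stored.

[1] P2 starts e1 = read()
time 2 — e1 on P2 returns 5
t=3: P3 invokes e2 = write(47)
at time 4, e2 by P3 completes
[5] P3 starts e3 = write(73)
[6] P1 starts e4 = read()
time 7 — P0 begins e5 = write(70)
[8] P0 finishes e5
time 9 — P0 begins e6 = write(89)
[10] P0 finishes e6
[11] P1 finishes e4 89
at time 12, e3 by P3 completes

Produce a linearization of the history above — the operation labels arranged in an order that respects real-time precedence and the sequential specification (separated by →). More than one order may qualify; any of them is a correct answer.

e1 → e2 → e3 → e5 → e6 → e4

step 1: e1 read() → 5 — value 5
step 2: e2 write(47) — value 47
step 3: e3 write(73) — value 73
step 4: e5 write(70) — value 70
step 5: e6 write(89) — value 89
step 6: e4 read() → 89 — value 89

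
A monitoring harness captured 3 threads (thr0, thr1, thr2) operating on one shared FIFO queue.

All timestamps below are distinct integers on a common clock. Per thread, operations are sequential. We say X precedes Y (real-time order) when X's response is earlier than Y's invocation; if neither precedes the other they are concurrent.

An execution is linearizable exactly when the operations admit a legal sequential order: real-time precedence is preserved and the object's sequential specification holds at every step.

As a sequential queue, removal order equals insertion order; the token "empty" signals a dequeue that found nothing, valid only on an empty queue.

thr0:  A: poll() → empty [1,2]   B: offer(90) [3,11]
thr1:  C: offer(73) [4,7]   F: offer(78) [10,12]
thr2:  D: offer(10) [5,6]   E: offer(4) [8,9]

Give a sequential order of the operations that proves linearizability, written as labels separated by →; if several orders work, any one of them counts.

1. A poll() → empty, leaving queue <>
2. B offer(90), leaving queue <90>
3. C offer(73), leaving queue <90,73>
4. D offer(10), leaving queue <90,73,10>
5. E offer(4), leaving queue <90,73,10,4>
6. F offer(78), leaving queue <90,73,10,4,78>

A → B → C → D → E → F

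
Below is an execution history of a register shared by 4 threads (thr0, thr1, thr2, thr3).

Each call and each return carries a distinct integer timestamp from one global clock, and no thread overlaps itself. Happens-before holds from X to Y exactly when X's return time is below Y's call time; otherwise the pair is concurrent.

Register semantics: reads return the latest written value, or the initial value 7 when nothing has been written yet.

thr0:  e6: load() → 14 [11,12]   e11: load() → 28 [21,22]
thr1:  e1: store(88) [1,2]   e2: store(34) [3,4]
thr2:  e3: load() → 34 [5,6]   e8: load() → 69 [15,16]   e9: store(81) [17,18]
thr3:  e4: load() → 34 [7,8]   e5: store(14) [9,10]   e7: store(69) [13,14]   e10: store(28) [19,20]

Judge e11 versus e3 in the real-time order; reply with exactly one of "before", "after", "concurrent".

e11 spans [21,22], e3 spans [5,6]
resp(e3)=6 < inv(e11)=21

after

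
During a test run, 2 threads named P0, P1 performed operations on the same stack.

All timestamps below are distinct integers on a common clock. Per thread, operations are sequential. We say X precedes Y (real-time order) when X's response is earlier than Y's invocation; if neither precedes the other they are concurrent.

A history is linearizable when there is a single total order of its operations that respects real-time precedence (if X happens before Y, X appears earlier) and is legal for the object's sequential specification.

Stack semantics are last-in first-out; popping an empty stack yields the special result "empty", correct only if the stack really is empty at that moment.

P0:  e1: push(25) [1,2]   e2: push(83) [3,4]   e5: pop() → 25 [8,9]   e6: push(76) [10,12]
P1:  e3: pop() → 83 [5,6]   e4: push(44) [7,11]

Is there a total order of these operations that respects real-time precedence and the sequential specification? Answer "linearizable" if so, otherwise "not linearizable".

a witness: e1, e2, e3, e5, e4, e6
after step 1 (e1 push(25)): stack <25>
after step 2 (e2 push(83)): stack <25,83>
after step 3 (e3 pop() → 83): stack <25>
after step 4 (e5 pop() → 25): stack <>
after step 5 (e4 push(44)): stack <44>
after step 6 (e6 push(76)): stack <44,76>

linearizable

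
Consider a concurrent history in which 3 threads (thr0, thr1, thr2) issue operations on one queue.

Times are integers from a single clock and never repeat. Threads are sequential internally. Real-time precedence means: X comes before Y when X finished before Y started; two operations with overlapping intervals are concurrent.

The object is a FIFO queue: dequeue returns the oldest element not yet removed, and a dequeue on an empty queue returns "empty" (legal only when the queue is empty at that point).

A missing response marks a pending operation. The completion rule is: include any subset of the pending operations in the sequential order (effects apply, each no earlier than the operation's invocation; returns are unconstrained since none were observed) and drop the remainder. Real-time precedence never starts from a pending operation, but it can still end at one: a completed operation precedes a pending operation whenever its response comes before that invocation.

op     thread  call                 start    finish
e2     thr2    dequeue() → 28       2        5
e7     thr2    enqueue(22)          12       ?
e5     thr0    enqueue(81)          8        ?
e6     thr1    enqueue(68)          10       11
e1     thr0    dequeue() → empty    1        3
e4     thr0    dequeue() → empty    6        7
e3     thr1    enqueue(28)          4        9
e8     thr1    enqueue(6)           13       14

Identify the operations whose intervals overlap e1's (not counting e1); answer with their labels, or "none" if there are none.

e1 runs from 1 to 3; window-overlapping ops are concurrent
e2 [2,5]: concurrent
e3 [4,9]: after
e4 [6,7]: after
e5 [8,…): after
e6 [10,11]: after
e7 [12,…): after
e8 [13,14]: after

e2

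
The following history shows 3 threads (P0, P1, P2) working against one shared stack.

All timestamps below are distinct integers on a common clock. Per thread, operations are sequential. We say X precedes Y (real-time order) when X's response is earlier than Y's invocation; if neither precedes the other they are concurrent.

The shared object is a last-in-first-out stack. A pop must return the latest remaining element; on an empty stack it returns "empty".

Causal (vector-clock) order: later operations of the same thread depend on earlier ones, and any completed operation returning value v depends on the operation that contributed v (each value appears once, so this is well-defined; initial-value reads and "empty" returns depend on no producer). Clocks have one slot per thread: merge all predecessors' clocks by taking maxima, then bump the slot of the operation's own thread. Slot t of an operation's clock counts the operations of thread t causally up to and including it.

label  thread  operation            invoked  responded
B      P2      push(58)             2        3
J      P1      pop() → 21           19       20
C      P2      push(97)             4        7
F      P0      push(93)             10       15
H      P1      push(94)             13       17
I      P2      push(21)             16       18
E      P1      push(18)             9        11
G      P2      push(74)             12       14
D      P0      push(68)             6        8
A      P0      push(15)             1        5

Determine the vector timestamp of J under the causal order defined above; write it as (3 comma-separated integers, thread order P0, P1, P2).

(0, 3, 4)

invoked at 2, B has no predecessors; its own P2 bump gives (0, 0, 1)
invoked at 9, E has no predecessors; its own P1 bump gives (0, 1, 0)
invoked at 1, A has no predecessors; its own P0 bump gives (1, 0, 0)
from VC(B)=(0, 0, 1), C (invoked 4) maxes components and bumps P2 → (0, 0, 2)
from VC(E)=(0, 1, 0), H (invoked 13) maxes components and bumps P1 → (0, 2, 0)
from VC(A)=(1, 0, 0), D (invoked 6) maxes components and bumps P0 → (2, 0, 0)
from VC(C)=(0, 0, 2), G (invoked 12) maxes components and bumps P2 → (0, 0, 3)
from VC(D)=(2, 0, 0), F (invoked 10) maxes components and bumps P0 → (3, 0, 0)
from VC(G)=(0, 0, 3), I (invoked 16) maxes components and bumps P2 → (0, 0, 4)
from VC(H)=(0, 2, 0), VC(I)=(0, 0, 4), J (invoked 19) maxes components and bumps P1 → (0, 3, 4)
target: VC(J) = (0, 3, 4)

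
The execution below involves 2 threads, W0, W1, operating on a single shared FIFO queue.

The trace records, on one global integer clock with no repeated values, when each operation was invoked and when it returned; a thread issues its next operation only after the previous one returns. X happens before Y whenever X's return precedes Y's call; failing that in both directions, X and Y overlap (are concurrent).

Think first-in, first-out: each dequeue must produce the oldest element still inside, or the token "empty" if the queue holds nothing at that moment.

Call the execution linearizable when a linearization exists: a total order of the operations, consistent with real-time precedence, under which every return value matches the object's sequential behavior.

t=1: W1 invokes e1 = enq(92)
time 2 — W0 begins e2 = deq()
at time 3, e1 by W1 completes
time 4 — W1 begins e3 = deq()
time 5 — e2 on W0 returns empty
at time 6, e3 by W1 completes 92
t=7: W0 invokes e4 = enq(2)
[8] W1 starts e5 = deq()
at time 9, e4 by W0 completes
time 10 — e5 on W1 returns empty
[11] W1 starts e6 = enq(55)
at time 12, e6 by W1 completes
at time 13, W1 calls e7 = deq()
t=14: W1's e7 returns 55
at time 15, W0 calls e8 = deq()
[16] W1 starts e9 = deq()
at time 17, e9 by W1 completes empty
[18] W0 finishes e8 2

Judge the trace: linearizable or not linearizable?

cut after 13 events: linearizable; cut after 14 events (e7 responds, time 14): not linearizable
real-time-consistent orders of the 7 completed operations: 6 — all fail the FIFO queue replay
for example e1, e2, e3, e4, e5, e6, e7 fails at step 2: e2 deq() → empty is not legal there
for example e1, e2, e3, e5, e4, e6, e7 fails at step 2: e2 deq() → empty is not legal there

not linearizable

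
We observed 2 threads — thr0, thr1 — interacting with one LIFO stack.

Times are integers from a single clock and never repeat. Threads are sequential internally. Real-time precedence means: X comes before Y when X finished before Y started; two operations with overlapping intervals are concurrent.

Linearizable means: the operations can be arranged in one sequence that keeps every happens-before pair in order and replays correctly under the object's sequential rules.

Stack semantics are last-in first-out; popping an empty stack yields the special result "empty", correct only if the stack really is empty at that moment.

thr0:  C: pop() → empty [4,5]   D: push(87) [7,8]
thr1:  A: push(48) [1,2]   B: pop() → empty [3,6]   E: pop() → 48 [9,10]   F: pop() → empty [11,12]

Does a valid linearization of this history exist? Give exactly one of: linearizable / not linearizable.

not linearizable

through event 5 a valid linearization exists; event 6 (B responding at time 6) ends that
the 3 completed operations admit 2 real-time orders; each fails the LIFO stack replay
take A, B, C: step 2 already fails, because B pop() → empty cannot occur there
take A, C, B: step 2 already fails, because C pop() → empty cannot occur there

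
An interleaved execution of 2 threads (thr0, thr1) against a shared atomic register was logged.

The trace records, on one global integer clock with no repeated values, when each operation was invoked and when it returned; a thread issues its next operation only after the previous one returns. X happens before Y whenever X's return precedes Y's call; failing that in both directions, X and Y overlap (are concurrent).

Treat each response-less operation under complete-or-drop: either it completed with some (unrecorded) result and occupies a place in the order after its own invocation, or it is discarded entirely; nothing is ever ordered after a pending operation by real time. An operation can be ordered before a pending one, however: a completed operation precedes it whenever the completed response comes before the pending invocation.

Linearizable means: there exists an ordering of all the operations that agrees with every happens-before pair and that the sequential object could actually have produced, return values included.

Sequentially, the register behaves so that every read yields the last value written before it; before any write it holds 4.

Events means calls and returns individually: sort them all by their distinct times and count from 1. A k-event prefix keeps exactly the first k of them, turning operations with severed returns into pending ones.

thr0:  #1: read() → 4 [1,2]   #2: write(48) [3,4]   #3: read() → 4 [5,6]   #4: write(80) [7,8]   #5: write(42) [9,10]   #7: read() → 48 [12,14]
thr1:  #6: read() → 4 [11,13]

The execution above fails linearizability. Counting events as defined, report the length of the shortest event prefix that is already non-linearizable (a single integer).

a valid linearization of events 1..5 exists, for instance #1, #2:
after step 1 (#1 read() → 4): value 4
after step 2 (#2 write(48)): value 48
once event 6 joins (#3's response, time 6), exhaustive search finds no witness
for example #1, #2, #3 fails at step 3: #3 read() → 4 is not legal there

6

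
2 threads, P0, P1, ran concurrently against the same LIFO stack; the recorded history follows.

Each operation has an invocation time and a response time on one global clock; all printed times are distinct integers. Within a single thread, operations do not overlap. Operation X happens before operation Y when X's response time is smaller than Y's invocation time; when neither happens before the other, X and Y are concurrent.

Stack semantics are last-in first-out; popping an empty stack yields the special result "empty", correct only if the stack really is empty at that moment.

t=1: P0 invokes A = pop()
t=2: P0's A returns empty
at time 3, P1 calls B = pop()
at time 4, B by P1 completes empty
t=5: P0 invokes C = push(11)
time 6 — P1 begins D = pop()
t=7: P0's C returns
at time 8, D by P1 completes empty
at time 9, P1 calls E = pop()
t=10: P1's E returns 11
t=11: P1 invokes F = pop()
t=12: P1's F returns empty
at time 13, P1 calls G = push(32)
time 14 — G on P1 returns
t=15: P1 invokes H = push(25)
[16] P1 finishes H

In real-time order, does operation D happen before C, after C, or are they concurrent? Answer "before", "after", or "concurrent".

D spans [6,8], C spans [5,7]
the intervals overlap in both directions

concurrent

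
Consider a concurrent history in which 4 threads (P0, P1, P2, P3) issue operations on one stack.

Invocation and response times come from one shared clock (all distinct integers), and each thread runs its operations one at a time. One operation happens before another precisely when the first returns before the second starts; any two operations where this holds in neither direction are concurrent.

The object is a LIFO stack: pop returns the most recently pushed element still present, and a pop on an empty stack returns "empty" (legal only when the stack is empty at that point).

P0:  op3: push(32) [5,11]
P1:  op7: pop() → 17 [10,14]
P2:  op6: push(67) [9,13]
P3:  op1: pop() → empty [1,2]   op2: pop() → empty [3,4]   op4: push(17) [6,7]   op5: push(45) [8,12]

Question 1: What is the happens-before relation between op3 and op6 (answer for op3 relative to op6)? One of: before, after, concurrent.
concurrent

op3 spans [5,11], op6 spans [9,13]
the intervals overlap in both directions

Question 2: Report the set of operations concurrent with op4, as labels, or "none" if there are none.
op3

concurrent with op4 ([6,7]): every op whose interval crosses 6..7
op1 [1,2]: before
op2 [3,4]: before
op3 [5,11]: concurrent
op5 [8,12]: after
op6 [9,13]: after
op7 [10,14]: after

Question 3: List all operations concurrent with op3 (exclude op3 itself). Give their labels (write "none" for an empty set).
op4, op5, op6, op7

op3 spans [5,11]; an op avoiding the whole window 5..11 is ordered, any other is concurrent
op1 [1,2]: before
op2 [3,4]: before
op4 [6,7]: concurrent
op5 [8,12]: concurrent
op6 [9,13]: concurrent
op7 [10,14]: concurrent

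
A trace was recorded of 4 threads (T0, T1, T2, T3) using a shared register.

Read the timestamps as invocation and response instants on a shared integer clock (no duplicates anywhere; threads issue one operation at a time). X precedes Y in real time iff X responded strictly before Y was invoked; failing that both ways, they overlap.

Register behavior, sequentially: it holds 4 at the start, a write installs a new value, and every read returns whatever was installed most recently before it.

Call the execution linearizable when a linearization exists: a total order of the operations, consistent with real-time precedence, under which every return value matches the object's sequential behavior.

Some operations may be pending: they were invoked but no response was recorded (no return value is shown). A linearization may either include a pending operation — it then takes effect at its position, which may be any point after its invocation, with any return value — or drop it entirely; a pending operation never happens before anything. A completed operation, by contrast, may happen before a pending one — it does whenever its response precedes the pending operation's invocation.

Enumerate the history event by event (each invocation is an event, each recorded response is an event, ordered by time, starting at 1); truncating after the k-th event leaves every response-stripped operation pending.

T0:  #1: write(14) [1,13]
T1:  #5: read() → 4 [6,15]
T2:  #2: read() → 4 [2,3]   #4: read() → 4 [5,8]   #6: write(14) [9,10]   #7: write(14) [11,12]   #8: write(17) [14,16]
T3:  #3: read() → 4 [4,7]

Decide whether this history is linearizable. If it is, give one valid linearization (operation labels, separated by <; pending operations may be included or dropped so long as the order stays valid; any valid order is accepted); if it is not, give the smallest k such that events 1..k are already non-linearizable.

step 1: #2 read() → 4 — value 4
step 2: #3 read() → 4 — value 4
step 3: #4 read() → 4 — value 4
step 4: #5 read() → 4 — value 4
step 5: #1 write(14) — value 14
step 6: #6 write(14) — value 14
step 7: #7 write(14) — value 14
step 8: #8 write(17) — value 17

linearizable — witness: #2 < #3 < #4 < #5 < #1 < #6 < #7 < #8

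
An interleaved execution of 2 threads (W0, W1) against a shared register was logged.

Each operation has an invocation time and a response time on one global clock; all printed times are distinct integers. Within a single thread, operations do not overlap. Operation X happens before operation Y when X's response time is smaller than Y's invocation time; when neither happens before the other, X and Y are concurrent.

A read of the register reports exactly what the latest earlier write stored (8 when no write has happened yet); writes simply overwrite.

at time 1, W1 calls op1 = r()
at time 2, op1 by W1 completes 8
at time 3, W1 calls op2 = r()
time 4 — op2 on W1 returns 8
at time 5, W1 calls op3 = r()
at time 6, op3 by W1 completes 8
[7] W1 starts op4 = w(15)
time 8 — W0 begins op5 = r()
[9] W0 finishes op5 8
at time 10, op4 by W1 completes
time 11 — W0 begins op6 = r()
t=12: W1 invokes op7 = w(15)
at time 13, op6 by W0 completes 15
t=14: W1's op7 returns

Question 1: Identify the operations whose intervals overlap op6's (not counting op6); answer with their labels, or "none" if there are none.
op7

op6 runs from 11 to 13; window-overlapping ops are concurrent
op1 [1,2]: before
op2 [3,4]: before
op3 [5,6]: before
op4 [7,10]: before
op5 [8,9]: before
op7 [12,14]: concurrent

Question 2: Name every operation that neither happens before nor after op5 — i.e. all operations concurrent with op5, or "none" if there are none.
op4

op5 spans [8,9]; an op avoiding the whole window 8..9 is ordered, any other is concurrent
op1 [1,2]: before
op2 [3,4]: before
op3 [5,6]: before
op4 [7,10]: concurrent
op6 [11,13]: after
op7 [12,14]: after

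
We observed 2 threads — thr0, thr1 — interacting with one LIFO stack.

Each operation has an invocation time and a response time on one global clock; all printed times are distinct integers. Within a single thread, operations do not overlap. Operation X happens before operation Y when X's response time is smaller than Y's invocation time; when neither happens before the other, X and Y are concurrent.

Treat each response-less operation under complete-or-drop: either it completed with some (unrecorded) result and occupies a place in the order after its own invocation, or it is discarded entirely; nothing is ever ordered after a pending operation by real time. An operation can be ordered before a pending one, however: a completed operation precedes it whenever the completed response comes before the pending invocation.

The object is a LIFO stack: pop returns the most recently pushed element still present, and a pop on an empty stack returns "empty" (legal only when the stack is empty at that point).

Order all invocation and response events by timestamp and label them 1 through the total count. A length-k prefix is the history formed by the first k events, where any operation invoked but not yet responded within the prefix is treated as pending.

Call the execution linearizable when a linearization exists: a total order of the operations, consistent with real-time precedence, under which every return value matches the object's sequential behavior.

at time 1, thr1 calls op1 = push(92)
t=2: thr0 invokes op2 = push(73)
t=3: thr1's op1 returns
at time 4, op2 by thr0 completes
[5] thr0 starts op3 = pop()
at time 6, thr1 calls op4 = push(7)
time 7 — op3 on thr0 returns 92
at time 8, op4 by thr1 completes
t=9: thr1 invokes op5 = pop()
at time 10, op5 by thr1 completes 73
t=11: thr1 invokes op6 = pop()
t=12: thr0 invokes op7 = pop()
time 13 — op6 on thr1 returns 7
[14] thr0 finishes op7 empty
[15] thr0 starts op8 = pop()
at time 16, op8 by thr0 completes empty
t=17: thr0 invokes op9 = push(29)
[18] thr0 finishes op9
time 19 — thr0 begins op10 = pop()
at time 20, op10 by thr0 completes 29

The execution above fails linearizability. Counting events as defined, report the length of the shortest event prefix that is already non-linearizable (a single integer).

10

events 1..9 are still linearizable — one witness is op2, op1, op3, op4:
step 1: op2 push(73) — stack <73>
step 2: op1 push(92) — stack <73,92>
step 3: op3 pop() → 92 — stack <73>
step 4: op4 push(7) — stack <73,7>
event 10 — op5's response, time 10 — after it, nothing linearizes
for example op1, op2, op3, op4, op5 fails at step 3: op3 pop() → 92 is not legal there
for example op1, op2, op4, op3, op5 fails at step 4: op3 pop() → 92 is not legal there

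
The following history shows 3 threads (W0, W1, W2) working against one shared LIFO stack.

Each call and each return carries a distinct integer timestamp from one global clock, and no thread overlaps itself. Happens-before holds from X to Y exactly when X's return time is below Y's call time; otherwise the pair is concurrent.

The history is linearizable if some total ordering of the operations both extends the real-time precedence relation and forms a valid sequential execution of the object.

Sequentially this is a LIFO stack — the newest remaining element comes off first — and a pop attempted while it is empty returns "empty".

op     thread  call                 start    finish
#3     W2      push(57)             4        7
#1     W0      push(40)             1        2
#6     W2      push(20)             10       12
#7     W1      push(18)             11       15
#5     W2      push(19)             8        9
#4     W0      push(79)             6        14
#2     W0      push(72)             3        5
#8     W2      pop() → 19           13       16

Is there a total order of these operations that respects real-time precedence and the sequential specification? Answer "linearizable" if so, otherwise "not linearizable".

cut after 15 events: linearizable; cut after 16 events (#8 responds, time 16): not linearizable
every one of the 33 real-time-consistent orders over 8 completed LIFO stack ops fails the sequential spec
for example #1, #2, #3, #4, #5, #6, #7, #8 fails at step 8: #8 pop() → 19 is not legal there
for example #1, #2, #3, #4, #5, #6, #8, #7 fails at step 7: #8 pop() → 19 is not legal there

not linearizable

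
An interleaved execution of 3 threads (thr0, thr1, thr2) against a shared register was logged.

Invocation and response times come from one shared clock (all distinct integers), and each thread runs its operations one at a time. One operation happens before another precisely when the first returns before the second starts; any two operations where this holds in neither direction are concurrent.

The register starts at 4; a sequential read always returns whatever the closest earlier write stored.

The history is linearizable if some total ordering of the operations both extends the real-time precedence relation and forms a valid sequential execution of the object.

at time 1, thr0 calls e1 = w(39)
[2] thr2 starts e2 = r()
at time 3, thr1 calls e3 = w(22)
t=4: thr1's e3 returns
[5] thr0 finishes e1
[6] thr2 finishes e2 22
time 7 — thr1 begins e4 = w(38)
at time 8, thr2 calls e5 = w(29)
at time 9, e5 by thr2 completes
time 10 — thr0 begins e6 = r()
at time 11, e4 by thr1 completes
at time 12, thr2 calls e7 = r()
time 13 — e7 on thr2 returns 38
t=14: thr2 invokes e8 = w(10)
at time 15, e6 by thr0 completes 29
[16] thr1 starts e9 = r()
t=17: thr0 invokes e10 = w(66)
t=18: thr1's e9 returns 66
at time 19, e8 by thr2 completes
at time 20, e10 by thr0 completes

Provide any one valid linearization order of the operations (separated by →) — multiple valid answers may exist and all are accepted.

1. e1 w(39), leaving value 39
2. e3 w(22), leaving value 22
3. e2 r() → 22, leaving value 22
4. e5 w(29), leaving value 29
5. e6 r() → 29, leaving value 29
6. e4 w(38), leaving value 38
7. e7 r() → 38, leaving value 38
8. e8 w(10), leaving value 10
9. e10 w(66), leaving value 66
10. e9 r() → 66, leaving value 66

e1 → e3 → e2 → e5 → e6 → e4 → e7 → e8 → e10 → e9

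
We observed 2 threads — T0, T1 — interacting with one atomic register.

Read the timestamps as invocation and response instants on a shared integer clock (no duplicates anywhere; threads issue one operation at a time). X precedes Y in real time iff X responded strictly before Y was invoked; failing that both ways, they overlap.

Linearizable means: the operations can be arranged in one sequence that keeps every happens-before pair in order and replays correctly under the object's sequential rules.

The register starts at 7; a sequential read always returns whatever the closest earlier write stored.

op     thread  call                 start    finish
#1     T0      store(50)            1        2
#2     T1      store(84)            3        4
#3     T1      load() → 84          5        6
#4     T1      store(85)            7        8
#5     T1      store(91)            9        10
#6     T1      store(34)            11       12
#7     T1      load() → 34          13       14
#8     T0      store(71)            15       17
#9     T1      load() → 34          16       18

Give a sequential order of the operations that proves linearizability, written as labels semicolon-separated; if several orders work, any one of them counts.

#1; #2; #3; #4; #5; #6; #7; #9; #8

after step 1 (#1 store(50)): value 50
after step 2 (#2 store(84)): value 84
after step 3 (#3 load() → 84): value 84
after step 4 (#4 store(85)): value 85
after step 5 (#5 store(91)): value 91
after step 6 (#6 store(34)): value 34
after step 7 (#7 load() → 34): value 34
after step 8 (#9 load() → 34): value 34
after step 9 (#8 store(71)): value 71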